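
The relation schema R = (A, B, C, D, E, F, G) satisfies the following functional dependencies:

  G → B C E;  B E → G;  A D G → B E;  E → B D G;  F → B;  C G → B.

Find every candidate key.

Attributes A, F never appear on any right-hand side, so every candidate key must contain {A, F}.
{A, F}⁺ = {A, B, F}, which is not all of the schema, so we must add further attributes.
{A, E, F}⁺: E→BDG adds B, D, G; G→BCE adds C → {A, B, C, D, E, F, G}. Minimal: {E, F}⁺ = {B, C, D, E, F, G}; {A, F}⁺ = {A, B, F}; {A, E}⁺ = {A, B, C, D, E, G} — none reach the full schema.
{A, F, G}⁺: G→BCE adds B, C, E; E→BDG adds D → {A, B, C, D, E, F, G}. Minimal: {F, G}⁺ = {B, C, D, E, F, G}; {A, G}⁺ = {A, B, C, D, E, G}; {A, F}⁺ = {A, B, F} — none reach the full schema.

{A, E, F}; {A, F, G}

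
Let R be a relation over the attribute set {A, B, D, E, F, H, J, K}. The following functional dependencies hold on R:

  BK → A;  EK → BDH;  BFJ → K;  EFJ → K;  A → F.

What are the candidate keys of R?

(A, E, J), (E, F, J), (E, J, K)

Attributes E, J never appear on any right-hand side, so every candidate key must contain {E, J}.
{E, J}⁺ = {E, J}, which is not all of the schema, so we must add further attributes.
{A, E, J}⁺: A→F adds F; EFJ→K adds K; EK→BDH adds B, D, H → {A, B, D, E, F, H, J, K}. Minimal: {E, J}⁺ = {E, J}; {A, J}⁺ = {A, F, J}; {A, E}⁺ = {A, E, F} — none reach the full schema.
{E, F, J}⁺: EFJ→K adds K; EK→BDH adds B, D, H; BK→A adds A → {A, B, D, E, F, H, J, K}. Minimal: {F, J}⁺ = {F, J}; {E, J}⁺ = {E, J}; {E, F}⁺ = {E, F} — none reach the full schema.
{E, J, K}⁺: EK→BDH adds B, D, H; BK→A adds A; A→F adds F → {A, B, D, E, F, H, J, K}. Minimal: {J, K}⁺ = {J, K}; {E, K}⁺ = {A, B, D, E, F, H, K}; {E, J}⁺ = {E, J} — none reach the full schema.
Any other superkey contains one of these as a subset, so there are no further candidate keys.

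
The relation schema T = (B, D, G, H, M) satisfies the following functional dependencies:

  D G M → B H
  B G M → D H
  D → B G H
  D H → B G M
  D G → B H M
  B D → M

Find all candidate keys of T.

{D}⁺: D→BGH adds B, G, H; DH→BGM adds M → {B, D, G, H, M}.
{B, G, M}⁺: BGM→DH adds D, H → {B, D, G, H, M}. Minimal: {G, M}⁺ = {G, M}; {B, M}⁺ = {B, M}; {B, G}⁺ = {B, G} — none reach the full schema.

{D}, {B, G, M}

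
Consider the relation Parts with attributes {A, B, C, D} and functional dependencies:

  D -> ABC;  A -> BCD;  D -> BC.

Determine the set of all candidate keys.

{A}, {D}

{A}⁺: A→BCD adds B, C, D → {A, B, C, D}.
{D}⁺: D→ABC adds A, B, C → {A, B, C, D}.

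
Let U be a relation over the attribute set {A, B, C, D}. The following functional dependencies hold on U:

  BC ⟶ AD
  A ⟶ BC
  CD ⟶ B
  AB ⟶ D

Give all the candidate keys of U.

{A}; {B, C}; {C, D}

{A}⁺: A→BC adds B, C; AB→D adds D → {A, B, C, D}.
{B, C}⁺: BC→AD adds A, D → {A, B, C, D}.
{C, D}⁺: CD→B adds B; BC→AD adds A → {A, B, C, D}.
Any other superkey contains one of these as a subset, so there are no further candidate keys.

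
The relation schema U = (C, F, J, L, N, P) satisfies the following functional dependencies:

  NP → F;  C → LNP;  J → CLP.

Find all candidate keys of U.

{J}

Attribute J never appears on the right-hand side of any dependency, so J must belong to every candidate key.
{J}⁺ = {C, F, J, L, N, P}, which is all of the schema, so {J} is the only candidate key.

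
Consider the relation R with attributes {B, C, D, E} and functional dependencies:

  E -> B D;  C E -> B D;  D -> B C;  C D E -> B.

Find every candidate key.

(E)

Attribute E never appears on the right-hand side of any dependency, so E must belong to every candidate key.
{E}⁺ = {B, C, D, E}, which is all of the schema, so {E} is the only candidate key.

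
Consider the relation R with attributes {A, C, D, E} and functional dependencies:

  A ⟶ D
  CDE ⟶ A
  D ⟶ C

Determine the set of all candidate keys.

AE, DE

Attribute E never appears on the right-hand side of any dependency, so E must belong to every candidate key.
{E}⁺ = {E}, which is not all of the schema, so we must add further attributes.
{A, E}⁺: A→D adds D; D→C adds C → {A, C, D, E}. Minimal: {E}⁺ = {E}; {A}⁺ = {A, C, D} — none reach the full schema.
{D, E}⁺: D→C adds C; CDE→A adds A → {A, C, D, E}. Minimal: {E}⁺ = {E}; {D}⁺ = {C, D} — none reach the full schema.
Any other superkey contains one of these as a subset, so there are no further candidate keys.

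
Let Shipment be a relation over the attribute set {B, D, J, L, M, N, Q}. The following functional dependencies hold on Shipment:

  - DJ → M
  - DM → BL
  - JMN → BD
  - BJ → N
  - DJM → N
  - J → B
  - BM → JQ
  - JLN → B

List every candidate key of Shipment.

{B, M}; {D, J}; {D, M}; {J, M}

{B, M}⁺: BM→JQ adds J, Q; BJ→N adds N; JMN→BD adds D; DM→BL adds L → {B, D, J, L, M, N, Q}.
{D, J}⁺: DJ→M adds M; DM→BL adds B, L; BJ→N adds N; BM→JQ adds Q → {B, D, J, L, M, N, Q}.
{D, M}⁺: DM→BL adds B, L; BM→JQ adds J, Q; BJ→N adds N → {B, D, J, L, M, N, Q}.
{J, M}⁺: J→B adds B; BM→JQ adds Q; BJ→N adds N; JMN→BD adds D; DM→BL adds L → {B, D, J, L, M, N, Q}.
Any other superkey contains one of these as a subset, so there are no further candidate keys.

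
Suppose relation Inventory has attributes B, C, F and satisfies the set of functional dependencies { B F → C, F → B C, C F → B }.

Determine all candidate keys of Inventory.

{F}

Attribute F never appears on the right-hand side of any dependency, so F must belong to every candidate key.
{F}⁺ = {B, C, F}, which is all of the schema, so {F} is the only candidate key.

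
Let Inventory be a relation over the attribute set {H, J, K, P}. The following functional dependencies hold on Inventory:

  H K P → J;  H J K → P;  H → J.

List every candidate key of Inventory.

{H, K}

{H, K}⁺: H→J adds J; HJK→P adds P → {H, J, K, P}. Minimal: {K}⁺ = {K}; {H}⁺ = {H, J} — none reach the full schema.
No other minimal superkey exists.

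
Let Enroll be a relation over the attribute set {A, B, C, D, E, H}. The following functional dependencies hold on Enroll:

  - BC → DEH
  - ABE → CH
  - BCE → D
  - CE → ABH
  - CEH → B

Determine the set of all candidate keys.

{B, C}⁺: BC→DEH adds D, E, H; CE→ABH adds A → {A, B, C, D, E, H}. Minimal: {C}⁺ = {C}; {B}⁺ = {B} — none reach the full schema.
{C, E}⁺: CE→ABH adds A, B, H; BC→DEH adds D → {A, B, C, D, E, H}. Minimal: {E}⁺ = {E}; {C}⁺ = {C} — none reach the full schema.
{A, B, E}⁺: ABE→CH adds C, H; BCE→D adds D → {A, B, C, D, E, H}. Minimal: {B, E}⁺ = {B, E}; {A, E}⁺ = {A, E}; {A, B}⁺ = {A, B} — none reach the full schema.
Any other superkey contains one of these as a subset, so there are no further candidate keys.

(B, C), (C, E), (A, B, E)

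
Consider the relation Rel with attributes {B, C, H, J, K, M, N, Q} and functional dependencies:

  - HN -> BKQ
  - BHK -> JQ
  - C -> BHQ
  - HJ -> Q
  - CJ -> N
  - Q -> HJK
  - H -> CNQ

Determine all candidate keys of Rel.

Attribute M never appears on the right-hand side of any dependency, so M must belong to every candidate key.
{M}⁺ = {M}, which is not all of the schema, so we must add further attributes.
{C, M}⁺: C→BHQ adds B, H, Q; Q→HJK adds J, K; H→CNQ adds N → {B, C, H, J, K, M, N, Q}. Minimal: {M}⁺ = {M}; {C}⁺ = {B, C, H, J, K, N, Q} — none reach the full schema.
{H, M}⁺: H→CNQ adds C, N, Q; HN→BKQ adds B, K; BHK→JQ adds J → {B, C, H, J, K, M, N, Q}. Minimal: {M}⁺ = {M}; {H}⁺ = {B, C, H, J, K, N, Q} — none reach the full schema.
{M, Q}⁺: Q→HJK adds H, J, K; H→CNQ adds C, N; HN→BKQ adds B → {B, C, H, J, K, M, N, Q}. Minimal: {Q}⁺ = {B, C, H, J, K, N, Q}; {M}⁺ = {M} — none reach the full schema.

(C, M); (H, M); (M, Q)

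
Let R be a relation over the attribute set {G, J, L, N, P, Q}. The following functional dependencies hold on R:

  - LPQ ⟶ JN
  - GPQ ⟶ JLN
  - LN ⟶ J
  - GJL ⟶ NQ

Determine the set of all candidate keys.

(G, P, Q); (G, J, L, P); (G, L, N, P)

Attributes G, P never appear on any right-hand side, so every candidate key must contain {G, P}.
{G, P}⁺ = {G, P}, which is not all of the schema, so we must add further attributes.
{G, P, Q}⁺: GPQ→JLN adds J, L, N → {G, J, L, N, P, Q}. Minimal: {P, Q}⁺ = {P, Q}; {G, Q}⁺ = {G, Q}; {G, P}⁺ = {G, P} — none reach the full schema.
{G, J, L, P}⁺: GJL→NQ adds N, Q → {G, J, L, N, P, Q}. Minimal: {J, L, P}⁺ = {J, L, P}; {G, L, P}⁺ = {G, L, P}; {G, J, P}⁺ = {G, J, P}; … — none reach the full schema.
{G, L, N, P}⁺: LN→J adds J; GJL→NQ adds Q → {G, J, L, N, P, Q}. Minimal: {L, N, P}⁺ = {J, L, N, P}; {G, N, P}⁺ = {G, N, P}; {G, L, P}⁺ = {G, L, P}; … — none reach the full schema.
Any other superkey contains one of these as a subset, so there are no further candidate keys.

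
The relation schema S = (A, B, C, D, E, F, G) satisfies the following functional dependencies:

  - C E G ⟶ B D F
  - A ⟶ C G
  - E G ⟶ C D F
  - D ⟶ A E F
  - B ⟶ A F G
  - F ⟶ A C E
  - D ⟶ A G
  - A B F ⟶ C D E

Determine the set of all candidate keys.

{B}⁺: B→AFG adds A, F, G; F→ACE adds C, E; ABF→CDE adds D → {A, B, C, D, E, F, G}.
{D}⁺: D→AEF adds A, E, F; F→ACE adds C; D→AG adds G; CEG→BDF adds B → {A, B, C, D, E, F, G}.
{F}⁺: F→ACE adds A, C, E; A→CG adds G; EG→CDF adds D; CEG→BDF adds B → {A, B, C, D, E, F, G}.
{A, E}⁺: A→CG adds C, G; EG→CDF adds D, F; CEG→BDF adds B → {A, B, C, D, E, F, G}. Minimal: {E}⁺ = {E}; {A}⁺ = {A, C, G} — none reach the full schema.
{E, G}⁺: EG→CDF adds C, D, F; D→AEF adds A; CEG→BDF adds B → {A, B, C, D, E, F, G}. Minimal: {G}⁺ = {G}; {E}⁺ = {E} — none reach the full schema.
Any other superkey contains one of these as a subset, so there are no further candidate keys.

{B}; {D}; {F}; {A, E}; {E, G}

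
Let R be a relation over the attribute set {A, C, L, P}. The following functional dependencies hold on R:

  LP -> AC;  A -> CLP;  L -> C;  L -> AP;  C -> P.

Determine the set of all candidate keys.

{A}⁺: A→CLP adds C, L, P → {A, C, L, P}.
{L}⁺: L→C adds C; L→AP adds A, P → {A, C, L, P}.
Any other superkey contains one of these as a subset, so there are no further candidate keys.

A; L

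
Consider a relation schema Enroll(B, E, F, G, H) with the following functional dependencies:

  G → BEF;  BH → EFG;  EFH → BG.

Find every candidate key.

Attribute H never appears on the right-hand side of any dependency, so H must belong to every candidate key.
{H}⁺ = {H}, which is not all of the schema, so we must add further attributes.
{B, H}⁺: BH→EFG adds E, F, G → {B, E, F, G, H}. Minimal: {H}⁺ = {H}; {B}⁺ = {B} — none reach the full schema.
{G, H}⁺: G→BEF adds B, E, F → {B, E, F, G, H}. Minimal: {H}⁺ = {H}; {G}⁺ = {B, E, F, G} — none reach the full schema.
{E, F, H}⁺: EFH→BG adds B, G → {B, E, F, G, H}. Minimal: {F, H}⁺ = {F, H}; {E, H}⁺ = {E, H}; {E, F}⁺ = {E, F} — none reach the full schema.
Any other superkey contains one of these as a subset, so there are no further candidate keys.

BH, GH, EFH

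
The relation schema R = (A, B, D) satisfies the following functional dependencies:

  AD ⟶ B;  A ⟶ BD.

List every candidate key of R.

Attribute A never appears on the right-hand side of any dependency, so A must belong to every candidate key.
{A}⁺ = {A, B, D}, which is all of the schema, so {A} is the only candidate key.

(A)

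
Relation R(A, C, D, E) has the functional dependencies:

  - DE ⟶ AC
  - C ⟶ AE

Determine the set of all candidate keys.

Attribute D never appears on the right-hand side of any dependency, so D must belong to every candidate key.
{D}⁺ = {D}, which is not all of the schema, so we must add further attributes.
{C, D}⁺: C→AE adds A, E → {A, C, D, E}. Minimal: {D}⁺ = {D}; {C}⁺ = {A, C, E} — none reach the full schema.
{D, E}⁺: DE→AC adds A, C → {A, C, D, E}. Minimal: {E}⁺ = {E}; {D}⁺ = {D} — none reach the full schema.

{C, D}; {D, E}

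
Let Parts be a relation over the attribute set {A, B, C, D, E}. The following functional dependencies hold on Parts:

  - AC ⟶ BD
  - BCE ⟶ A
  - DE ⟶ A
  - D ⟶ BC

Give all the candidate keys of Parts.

Attribute E never appears on the right-hand side of any dependency, so E must belong to every candidate key.
{E}⁺ = {E}, which is not all of the schema, so we must add further attributes.
{D, E}⁺: DE→A adds A; D→BC adds B, C → {A, B, C, D, E}.
{A, C, E}⁺: AC→BD adds B, D → {A, B, C, D, E}.
{B, C, E}⁺: BCE→A adds A; AC→BD adds D → {A, B, C, D, E}.

(D, E); (A, C, E); (B, C, E)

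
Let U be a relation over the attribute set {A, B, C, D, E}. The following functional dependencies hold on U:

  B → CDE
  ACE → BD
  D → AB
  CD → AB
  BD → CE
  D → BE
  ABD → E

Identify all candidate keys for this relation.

(B); (D); (A, C, E)

{B}⁺: B→CDE adds C, D, E; D→AB adds A → {A, B, C, D, E}.
{D}⁺: D→AB adds A, B; BD→CE adds C, E → {A, B, C, D, E}.
{A, C, E}⁺: ACE→BD adds B, D → {A, B, C, D, E}. Minimal: {C, E}⁺ = {C, E}; {A, E}⁺ = {A, E}; {A, C}⁺ = {A, C} — none reach the full schema.
Any other superkey contains one of these as a subset, so there are no further candidate keys.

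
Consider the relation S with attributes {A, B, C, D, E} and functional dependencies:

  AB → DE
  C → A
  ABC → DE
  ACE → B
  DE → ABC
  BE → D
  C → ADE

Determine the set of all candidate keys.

{C}⁺: C→A adds A; C→ADE adds D, E; ACE→B adds B → {A, B, C, D, E}.
{A, B}⁺: AB→DE adds D, E; DE→ABC adds C → {A, B, C, D, E}. Minimal: {B}⁺ = {B}; {A}⁺ = {A} — none reach the full schema.
{B, E}⁺: BE→D adds D; DE→ABC adds A, C → {A, B, C, D, E}. Minimal: {E}⁺ = {E}; {B}⁺ = {B} — none reach the full schema.
{D, E}⁺: DE→ABC adds A, B, C → {A, B, C, D, E}. Minimal: {E}⁺ = {E}; {D}⁺ = {D} — none reach the full schema.
Any other superkey contains one of these as a subset, so there are no further candidate keys.

{C}, {A, B}, {B, E}, {D, E}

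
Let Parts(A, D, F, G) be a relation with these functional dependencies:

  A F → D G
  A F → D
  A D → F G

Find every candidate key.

(A, D), (A, F)

Attribute A never appears on the right-hand side of any dependency, so A must belong to every candidate key.
{A}⁺ = {A}, which is not all of the schema, so we must add further attributes.
{A, D}⁺: AD→FG adds F, G → {A, D, F, G}.
{A, F}⁺: AF→DG adds D, G → {A, D, F, G}.
Any other superkey contains one of these as a subset, so there are no further candidate keys.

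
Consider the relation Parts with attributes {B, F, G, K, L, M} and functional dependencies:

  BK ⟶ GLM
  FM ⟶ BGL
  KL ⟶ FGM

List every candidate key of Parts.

Attribute K never appears on the right-hand side of any dependency, so K must belong to every candidate key.
{K}⁺ = {K}, which is not all of the schema, so we must add further attributes.
{B, K}⁺: BK→GLM adds G, L, M; KL→FGM adds F → {B, F, G, K, L, M}. Minimal: {K}⁺ = {K}; {B}⁺ = {B} — none reach the full schema.
{K, L}⁺: KL→FGM adds F, G, M; FM→BGL adds B → {B, F, G, K, L, M}. Minimal: {L}⁺ = {L}; {K}⁺ = {K} — none reach the full schema.
{F, K, M}⁺: FM→BGL adds B, G, L → {B, F, G, K, L, M}. Minimal: {K, M}⁺ = {K, M}; {F, M}⁺ = {B, F, G, L, M}; {F, K}⁺ = {F, K} — none reach the full schema.
Any other superkey contains one of these as a subset, so there are no further candidate keys.

(B, K), (K, L), (F, K, M)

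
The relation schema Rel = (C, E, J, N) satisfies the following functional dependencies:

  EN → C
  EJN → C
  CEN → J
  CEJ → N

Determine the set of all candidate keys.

Attribute E never appears on the right-hand side of any dependency, so E must belong to every candidate key.
{E}⁺ = {E}, which is not all of the schema, so we must add further attributes.
{E, N}⁺: EN→C adds C; CEN→J adds J → {C, E, J, N}.
{C, E, J}⁺: CEJ→N adds N → {C, E, J, N}.
Any other superkey contains one of these as a subset, so there are no further candidate keys.

EN; CEJ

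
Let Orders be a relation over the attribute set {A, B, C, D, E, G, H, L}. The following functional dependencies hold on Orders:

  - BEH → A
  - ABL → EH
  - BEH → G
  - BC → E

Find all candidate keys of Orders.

ABCDL, BCDHL

Attributes B, C, D, L never appear on any right-hand side, so every candidate key must contain {B, C, D, L}.
{B, C, D, L}⁺ = {B, C, D, E, L}, which is not all of the schema, so we must add further attributes.
{A, B, C, D, L}⁺: ABL→EH adds E, H; BEH→G adds G → {A, B, C, D, E, G, H, L}. Minimal: {B, C, D, L}⁺ = {B, C, D, E, L}; {A, C, D, L}⁺ = {A, C, D, L}; {A, B, D, L}⁺ = {A, B, D, E, G, H, L}; … — none reach the full schema.
{B, C, D, H, L}⁺: BC→E adds E; BEH→A adds A; BEH→G adds G → {A, B, C, D, E, G, H, L}. Minimal: {C, D, H, L}⁺ = {C, D, H, L}; {B, D, H, L}⁺ = {B, D, H, L}; {B, C, H, L}⁺ = {A, B, C, E, G, H, L}; … — none reach the full schema.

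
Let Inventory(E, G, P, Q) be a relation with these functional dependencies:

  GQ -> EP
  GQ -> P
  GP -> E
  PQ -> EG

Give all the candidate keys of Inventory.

(G, Q); (P, Q)

Attribute Q never appears on the right-hand side of any dependency, so Q must belong to every candidate key.
{Q}⁺ = {Q}, which is not all of the schema, so we must add further attributes.
{G, Q}⁺: GQ→EP adds E, P → {E, G, P, Q}.
{P, Q}⁺: PQ→EG adds E, G → {E, G, P, Q}.
Any other superkey contains one of these as a subset, so there are no further candidate keys.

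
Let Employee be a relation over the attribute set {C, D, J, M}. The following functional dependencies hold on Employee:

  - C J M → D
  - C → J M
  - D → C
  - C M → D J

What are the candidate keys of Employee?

{C}⁺: C→JM adds J, M; CM→DJ adds D → {C, D, J, M}.
{D}⁺: D→C adds C; C→JM adds J, M → {C, D, J, M}.

{C}; {D}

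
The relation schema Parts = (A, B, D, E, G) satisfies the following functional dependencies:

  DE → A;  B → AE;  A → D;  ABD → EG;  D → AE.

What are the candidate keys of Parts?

{B}

Attribute B never appears on the right-hand side of any dependency, so B must belong to every candidate key.
{B}⁺ = {A, B, D, E, G}, which is all of the schema, so {B} is the only candidate key.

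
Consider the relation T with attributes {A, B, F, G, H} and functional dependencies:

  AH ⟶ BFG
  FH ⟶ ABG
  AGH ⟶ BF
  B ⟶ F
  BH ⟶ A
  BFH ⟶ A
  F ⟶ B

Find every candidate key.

{A, H}⁺: AH→BFG adds B, F, G → {A, B, F, G, H}. Minimal: {H}⁺ = {H}; {A}⁺ = {A} — none reach the full schema.
{B, H}⁺: B→F adds F; BH→A adds A; AH→BFG adds G → {A, B, F, G, H}. Minimal: {H}⁺ = {H}; {B}⁺ = {B, F} — none reach the full schema.
{F, H}⁺: FH→ABG adds A, B, G → {A, B, F, G, H}. Minimal: {H}⁺ = {H}; {F}⁺ = {B, F} — none reach the full schema.
Any other superkey contains one of these as a subset, so there are no further candidate keys.

{A, H}, {B, H}, {F, H}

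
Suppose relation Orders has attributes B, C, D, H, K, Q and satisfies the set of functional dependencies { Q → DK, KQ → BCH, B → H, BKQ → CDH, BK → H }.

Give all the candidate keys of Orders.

{Q}

Attribute Q never appears on the right-hand side of any dependency, so Q must belong to every candidate key.
{Q}⁺ = {B, C, D, H, K, Q}, which is all of the schema, so {Q} is the only candidate key.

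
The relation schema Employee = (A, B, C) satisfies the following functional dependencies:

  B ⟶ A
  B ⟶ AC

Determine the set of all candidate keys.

Attribute B never appears on the right-hand side of any dependency, so B must belong to every candidate key.
{B}⁺ = {A, B, C}, which is all of the schema, so {B} is the only candidate key.

{B}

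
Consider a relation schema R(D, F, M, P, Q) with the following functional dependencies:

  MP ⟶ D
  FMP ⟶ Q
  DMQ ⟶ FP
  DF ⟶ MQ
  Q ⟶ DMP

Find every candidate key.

{Q}⁺: Q→DMP adds D, M, P; DMQ→FP adds F → {D, F, M, P, Q}.
{D, F}⁺: DF→MQ adds M, Q; Q→DMP adds P → {D, F, M, P, Q}. Minimal: {F}⁺ = {F}; {D}⁺ = {D} — none reach the full schema.
{F, M, P}⁺: MP→D adds D; FMP→Q adds Q → {D, F, M, P, Q}. Minimal: {M, P}⁺ = {D, M, P}; {F, P}⁺ = {F, P}; {F, M}⁺ = {F, M} — none reach the full schema.
Any other superkey contains one of these as a subset, so there are no further candidate keys.

(Q), (D, F), (F, M, P)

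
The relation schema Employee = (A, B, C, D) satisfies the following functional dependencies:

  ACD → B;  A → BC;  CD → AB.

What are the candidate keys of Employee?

Attribute D never appears on the right-hand side of any dependency, so D must belong to every candidate key.
{D}⁺ = {D}, which is not all of the schema, so we must add further attributes.
{A, D}⁺: A→BC adds B, C → {A, B, C, D}. Minimal: {D}⁺ = {D}; {A}⁺ = {A, B, C} — none reach the full schema.
{C, D}⁺: CD→AB adds A, B → {A, B, C, D}. Minimal: {D}⁺ = {D}; {C}⁺ = {C} — none reach the full schema.

{A, D}, {C, D}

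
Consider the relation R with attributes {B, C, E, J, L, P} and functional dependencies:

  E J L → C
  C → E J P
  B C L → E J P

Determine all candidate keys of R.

Attributes B, L never appear on any right-hand side, so every candidate key must contain {B, L}.
{B, L}⁺ = {B, L}, which is not all of the schema, so we must add further attributes.
{B, C, L}⁺: C→EJP adds E, J, P → {B, C, E, J, L, P}. Minimal: {C, L}⁺ = {C, E, J, L, P}; {B, L}⁺ = {B, L}; {B, C}⁺ = {B, C, E, J, P} — none reach the full schema.
{B, E, J, L}⁺: EJL→C adds C; C→EJP adds P → {B, C, E, J, L, P}. Minimal: {E, J, L}⁺ = {C, E, J, L, P}; {B, J, L}⁺ = {B, J, L}; {B, E, L}⁺ = {B, E, L}; … — none reach the full schema.

{B, C, L}; {B, E, J, L}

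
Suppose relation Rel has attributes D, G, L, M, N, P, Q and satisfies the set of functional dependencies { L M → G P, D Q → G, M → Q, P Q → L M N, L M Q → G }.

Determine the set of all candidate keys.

{D, L, M}; {D, M, P}; {D, P, Q}

Attribute D never appears on the right-hand side of any dependency, so D must belong to every candidate key.
{D}⁺ = {D}, which is not all of the schema, so we must add further attributes.
{D, L, M}⁺: LM→GP adds G, P; M→Q adds Q; PQ→LMN adds N → {D, G, L, M, N, P, Q}.
{D, M, P}⁺: M→Q adds Q; PQ→LMN adds L, N; LMQ→G adds G → {D, G, L, M, N, P, Q}.
{D, P, Q}⁺: DQ→G adds G; PQ→LMN adds L, M, N → {D, G, L, M, N, P, Q}.
Any other superkey contains one of these as a subset, so there are no further candidate keys.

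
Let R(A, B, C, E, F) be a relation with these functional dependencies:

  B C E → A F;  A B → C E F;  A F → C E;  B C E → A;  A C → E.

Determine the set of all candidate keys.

AB, BCE

Attribute B never appears on the right-hand side of any dependency, so B must belong to every candidate key.
{B}⁺ = {B}, which is not all of the schema, so we must add further attributes.
{A, B}⁺: AB→CEF adds C, E, F → {A, B, C, E, F}.
{B, C, E}⁺: BCE→AF adds A, F → {A, B, C, E, F}.
Any other superkey contains one of these as a subset, so there are no further candidate keys.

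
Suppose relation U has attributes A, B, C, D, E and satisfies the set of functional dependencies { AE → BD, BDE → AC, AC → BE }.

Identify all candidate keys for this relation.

{A, C}⁺: AC→BE adds B, E; AE→BD adds D → {A, B, C, D, E}. Minimal: {C}⁺ = {C}; {A}⁺ = {A} — none reach the full schema.
{A, E}⁺: AE→BD adds B, D; BDE→AC adds C → {A, B, C, D, E}. Minimal: {E}⁺ = {E}; {A}⁺ = {A} — none reach the full schema.
{B, D, E}⁺: BDE→AC adds A, C → {A, B, C, D, E}. Minimal: {D, E}⁺ = {D, E}; {B, E}⁺ = {B, E}; {B, D}⁺ = {B, D} — none reach the full schema.

(A, C), (A, E), (B, D, E)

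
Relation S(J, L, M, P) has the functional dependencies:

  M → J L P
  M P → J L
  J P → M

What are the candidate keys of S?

{M}⁺: M→JLP adds J, L, P → {J, L, M, P}.
{J, P}⁺: JP→M adds M; M→JLP adds L → {J, L, M, P}.

M; JP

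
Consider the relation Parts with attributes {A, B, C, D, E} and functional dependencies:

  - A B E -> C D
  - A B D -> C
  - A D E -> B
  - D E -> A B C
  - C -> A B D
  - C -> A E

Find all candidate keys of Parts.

{C}⁺: C→ABD adds A, B, D; C→AE adds E → {A, B, C, D, E}.
{D, E}⁺: DE→ABC adds A, B, C → {A, B, C, D, E}. Minimal: {E}⁺ = {E}; {D}⁺ = {D} — none reach the full schema.
{A, B, D}⁺: ABD→C adds C; C→AE adds E → {A, B, C, D, E}. Minimal: {B, D}⁺ = {B, D}; {A, D}⁺ = {A, D}; {A, B}⁺ = {A, B} — none reach the full schema.
{A, B, E}⁺: ABE→CD adds C, D → {A, B, C, D, E}. Minimal: {B, E}⁺ = {B, E}; {A, E}⁺ = {A, E}; {A, B}⁺ = {A, B} — none reach the full schema.

(C); (D, E); (A, B, D); (A, B, E)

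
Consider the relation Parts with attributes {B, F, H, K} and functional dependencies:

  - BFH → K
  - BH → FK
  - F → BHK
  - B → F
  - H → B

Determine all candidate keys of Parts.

{B}⁺: B→F adds F; F→BHK adds H, K → {B, F, H, K}.
{F}⁺: F→BHK adds B, H, K → {B, F, H, K}.
{H}⁺: H→B adds B; BH→FK adds F, K → {B, F, H, K}.

{B}, {F}, {H}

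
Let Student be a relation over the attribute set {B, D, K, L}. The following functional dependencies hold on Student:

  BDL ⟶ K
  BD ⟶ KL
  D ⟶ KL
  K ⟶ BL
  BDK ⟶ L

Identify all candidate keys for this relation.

Attribute D never appears on the right-hand side of any dependency, so D must belong to every candidate key.
{D}⁺ = {B, D, K, L}, which is all of the schema, so {D} is the only candidate key.

{D}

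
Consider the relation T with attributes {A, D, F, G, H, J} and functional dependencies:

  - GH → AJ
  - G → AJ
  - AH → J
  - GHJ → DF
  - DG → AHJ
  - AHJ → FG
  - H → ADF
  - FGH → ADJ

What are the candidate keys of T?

{H}⁺: H→ADF adds A, D, F; AH→J adds J; AHJ→FG adds G → {A, D, F, G, H, J}.
{D, G}⁺: G→AJ adds A, J; DG→AHJ adds H; AHJ→FG adds F → {A, D, F, G, H, J}. Minimal: {G}⁺ = {A, G, J}; {D}⁺ = {D} — none reach the full schema.
Any other superkey contains one of these as a subset, so there are no further candidate keys.

{H}, {D, G}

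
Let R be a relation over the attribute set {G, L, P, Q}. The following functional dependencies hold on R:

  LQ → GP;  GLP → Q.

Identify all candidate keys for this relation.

Attribute L never appears on the right-hand side of any dependency, so L must belong to every candidate key.
{L}⁺ = {L}, which is not all of the schema, so we must add further attributes.
{L, Q}⁺: LQ→GP adds G, P → {G, L, P, Q}.
{G, L, P}⁺: GLP→Q adds Q → {G, L, P, Q}.
Any other superkey contains one of these as a subset, so there are no further candidate keys.

{L, Q}, {G, L, P}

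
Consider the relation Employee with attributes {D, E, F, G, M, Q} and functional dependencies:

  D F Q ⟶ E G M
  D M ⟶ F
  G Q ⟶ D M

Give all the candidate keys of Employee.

Attribute Q never appears on the right-hand side of any dependency, so Q must belong to every candidate key.
{Q}⁺ = {Q}, which is not all of the schema, so we must add further attributes.
{G, Q}⁺: GQ→DM adds D, M; DM→F adds F; DFQ→EGM adds E → {D, E, F, G, M, Q}.
{D, F, Q}⁺: DFQ→EGM adds E, G, M → {D, E, F, G, M, Q}.
{D, M, Q}⁺: DM→F adds F; DFQ→EGM adds E, G → {D, E, F, G, M, Q}.

{G, Q}, {D, F, Q}, {D, M, Q}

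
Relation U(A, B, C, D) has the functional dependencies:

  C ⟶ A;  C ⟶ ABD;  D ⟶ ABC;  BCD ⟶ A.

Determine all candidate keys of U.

{C}⁺: C→A adds A; C→ABD adds B, D → {A, B, C, D}.
{D}⁺: D→ABC adds A, B, C → {A, B, C, D}.
Any other superkey contains one of these as a subset, so there are no further candidate keys.

(C), (D)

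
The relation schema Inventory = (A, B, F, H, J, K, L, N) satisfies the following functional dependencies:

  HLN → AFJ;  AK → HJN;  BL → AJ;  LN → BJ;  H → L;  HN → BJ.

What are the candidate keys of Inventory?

(A, K), (B, H, K), (B, K, L), (H, K, N), (K, L, N)

Attribute K never appears on the right-hand side of any dependency, so K must belong to every candidate key.
{K}⁺ = {K}, which is not all of the schema, so we must add further attributes.
{A, K}⁺: AK→HJN adds H, J, N; H→L adds L; HN→BJ adds B; HLN→AFJ adds F → {A, B, F, H, J, K, L, N}. Minimal: {K}⁺ = {K}; {A}⁺ = {A} — none reach the full schema.
{B, H, K}⁺: H→L adds L; BL→AJ adds A, J; AK→HJN adds N; HLN→AFJ adds F → {A, B, F, H, J, K, L, N}. Minimal: {H, K}⁺ = {H, K, L}; {B, K}⁺ = {B, K}; {B, H}⁺ = {A, B, H, J, L} — none reach the full schema.
{B, K, L}⁺: BL→AJ adds A, J; AK→HJN adds H, N; HLN→AFJ adds F → {A, B, F, H, J, K, L, N}. Minimal: {K, L}⁺ = {K, L}; {B, L}⁺ = {A, B, J, L}; {B, K}⁺ = {B, K} — none reach the full schema.
{H, K, N}⁺: H→L adds L; HN→BJ adds B, J; HLN→AFJ adds A, F → {A, B, F, H, J, K, L, N}. Minimal: {K, N}⁺ = {K, N}; {H, N}⁺ = {A, B, F, H, J, L, N}; {H, K}⁺ = {H, K, L} — none reach the full schema.
{K, L, N}⁺: LN→BJ adds B, J; BL→AJ adds A; AK→HJN adds H; HLN→AFJ adds F → {A, B, F, H, J, K, L, N}. Minimal: {L, N}⁺ = {A, B, J, L, N}; {K, N}⁺ = {K, N}; {K, L}⁺ = {K, L} — none reach the full schema.
Any other superkey contains one of these as a subset, so there are no further candidate keys.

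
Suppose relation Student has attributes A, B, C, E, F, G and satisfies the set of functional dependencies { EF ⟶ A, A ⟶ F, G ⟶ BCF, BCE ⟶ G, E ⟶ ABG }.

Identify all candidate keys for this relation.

{E}

Attribute E never appears on the right-hand side of any dependency, so E must belong to every candidate key.
{E}⁺ = {A, B, C, E, F, G}, which is all of the schema, so {E} is the only candidate key.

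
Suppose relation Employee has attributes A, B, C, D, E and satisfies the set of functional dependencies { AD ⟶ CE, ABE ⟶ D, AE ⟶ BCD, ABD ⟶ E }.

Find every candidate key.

{A, D}, {A, E}

Attribute A never appears on the right-hand side of any dependency, so A must belong to every candidate key.
{A}⁺ = {A}, which is not all of the schema, so we must add further attributes.
{A, D}⁺: AD→CE adds C, E; AE→BCD adds B → {A, B, C, D, E}.
{A, E}⁺: AE→BCD adds B, C, D → {A, B, C, D, E}.
Any other superkey contains one of these as a subset, so there are no further candidate keys.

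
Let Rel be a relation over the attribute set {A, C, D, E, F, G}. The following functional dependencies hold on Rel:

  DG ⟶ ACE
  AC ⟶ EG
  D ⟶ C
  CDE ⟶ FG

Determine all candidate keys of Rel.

AD; DE; DG

{A, D}⁺: D→C adds C; AC→EG adds E, G; CDE→FG adds F → {A, C, D, E, F, G}. Minimal: {D}⁺ = {C, D}; {A}⁺ = {A} — none reach the full schema.
{D, E}⁺: D→C adds C; CDE→FG adds F, G; DG→ACE adds A → {A, C, D, E, F, G}. Minimal: {E}⁺ = {E}; {D}⁺ = {C, D} — none reach the full schema.
{D, G}⁺: DG→ACE adds A, C, E; CDE→FG adds F → {A, C, D, E, F, G}. Minimal: {G}⁺ = {G}; {D}⁺ = {C, D} — none reach the full schema.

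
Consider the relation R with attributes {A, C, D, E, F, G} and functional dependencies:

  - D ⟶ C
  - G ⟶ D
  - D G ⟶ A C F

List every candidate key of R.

Attributes E, G never appear on any right-hand side, so every candidate key must contain {E, G}.
{E, G}⁺ = {A, C, D, E, F, G}, which is all of the schema, so {E, G} is the only candidate key.

{E, G}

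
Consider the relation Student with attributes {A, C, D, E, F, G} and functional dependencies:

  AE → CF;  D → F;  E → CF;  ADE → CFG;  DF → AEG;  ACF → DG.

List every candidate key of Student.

(D); (A, E); (A, C, F)

{D}⁺: D→F adds F; DF→AEG adds A, E, G; AE→CF adds C → {A, C, D, E, F, G}.
{A, E}⁺: AE→CF adds C, F; ACF→DG adds D, G → {A, C, D, E, F, G}. Minimal: {E}⁺ = {C, E, F}; {A}⁺ = {A} — none reach the full schema.
{A, C, F}⁺: ACF→DG adds D, G; DF→AEG adds E → {A, C, D, E, F, G}. Minimal: {C, F}⁺ = {C, F}; {A, F}⁺ = {A, F}; {A, C}⁺ = {A, C} — none reach the full schema.
Any other superkey contains one of these as a subset, so there are no further candidate keys.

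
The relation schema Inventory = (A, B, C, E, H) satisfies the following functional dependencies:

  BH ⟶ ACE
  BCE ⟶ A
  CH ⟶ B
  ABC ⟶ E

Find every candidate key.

Attribute H never appears on the right-hand side of any dependency, so H must belong to every candidate key.
{H}⁺ = {H}, which is not all of the schema, so we must add further attributes.
{B, H}⁺: BH→ACE adds A, C, E → {A, B, C, E, H}. Minimal: {H}⁺ = {H}; {B}⁺ = {B} — none reach the full schema.
{C, H}⁺: CH→B adds B; BH→ACE adds A, E → {A, B, C, E, H}. Minimal: {H}⁺ = {H}; {C}⁺ = {C} — none reach the full schema.
Any other superkey contains one of these as a subset, so there are no further candidate keys.

BH; CH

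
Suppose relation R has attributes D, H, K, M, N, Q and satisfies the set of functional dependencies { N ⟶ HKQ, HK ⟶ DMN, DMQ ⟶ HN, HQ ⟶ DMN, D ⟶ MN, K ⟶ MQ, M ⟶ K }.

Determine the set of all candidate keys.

{D}⁺: D→MN adds M, N; M→K adds K; N→HKQ adds H, Q → {D, H, K, M, N, Q}.
{N}⁺: N→HKQ adds H, K, Q; HK→DMN adds D, M → {D, H, K, M, N, Q}.
{H, K}⁺: HK→DMN adds D, M, N; K→MQ adds Q → {D, H, K, M, N, Q}. Minimal: {K}⁺ = {K, M, Q}; {H}⁺ = {H} — none reach the full schema.
{H, M}⁺: M→K adds K; HK→DMN adds D, N; K→MQ adds Q → {D, H, K, M, N, Q}. Minimal: {M}⁺ = {K, M, Q}; {H}⁺ = {H} — none reach the full schema.
{H, Q}⁺: HQ→DMN adds D, M, N; M→K adds K → {D, H, K, M, N, Q}. Minimal: {Q}⁺ = {Q}; {H}⁺ = {H} — none reach the full schema.
Any other superkey contains one of these as a subset, so there are no further candidate keys.

(D), (N), (H, K), (H, M), (H, Q)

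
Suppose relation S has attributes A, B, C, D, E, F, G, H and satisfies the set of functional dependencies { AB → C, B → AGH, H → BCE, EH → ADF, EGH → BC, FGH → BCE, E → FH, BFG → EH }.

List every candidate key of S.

{B}⁺: B→AGH adds A, G, H; H→BCE adds C, E; EH→ADF adds D, F → {A, B, C, D, E, F, G, H}.
{E}⁺: E→FH adds F, H; H→BCE adds B, C; EH→ADF adds A, D; B→AGH adds G → {A, B, C, D, E, F, G, H}.
{H}⁺: H→BCE adds B, C, E; EH→ADF adds A, D, F; B→AGH adds G → {A, B, C, D, E, F, G, H}.

B, E, H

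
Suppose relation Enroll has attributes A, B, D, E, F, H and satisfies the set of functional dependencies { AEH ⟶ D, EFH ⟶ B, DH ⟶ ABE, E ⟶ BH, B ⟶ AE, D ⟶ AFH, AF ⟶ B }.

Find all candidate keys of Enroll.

(B), (D), (E), (A, F)

{B}⁺: B→AE adds A, E; E→BH adds H; AEH→D adds D; D→AFH adds F → {A, B, D, E, F, H}.
{D}⁺: D→AFH adds A, F, H; AF→B adds B; DH→ABE adds E → {A, B, D, E, F, H}.
{E}⁺: E→BH adds B, H; B→AE adds A; AEH→D adds D; D→AFH adds F → {A, B, D, E, F, H}.
{A, F}⁺: AF→B adds B; B→AE adds E; E→BH adds H; AEH→D adds D → {A, B, D, E, F, H}. Minimal: {F}⁺ = {F}; {A}⁺ = {A} — none reach the full schema.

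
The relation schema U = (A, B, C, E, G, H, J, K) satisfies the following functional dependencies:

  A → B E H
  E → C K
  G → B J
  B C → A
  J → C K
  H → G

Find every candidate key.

{A}⁺: A→BEH adds B, E, H; E→CK adds C, K; H→G adds G; G→BJ adds J → {A, B, C, E, G, H, J, K}.
{G}⁺: G→BJ adds B, J; J→CK adds C, K; BC→A adds A; A→BEH adds E, H → {A, B, C, E, G, H, J, K}.
{H}⁺: H→G adds G; G→BJ adds B, J; J→CK adds C, K; BC→A adds A; A→BEH adds E → {A, B, C, E, G, H, J, K}.
{B, C}⁺: BC→A adds A; A→BEH adds E, H; E→CK adds K; H→G adds G; G→BJ adds J → {A, B, C, E, G, H, J, K}.
{B, E}⁺: E→CK adds C, K; BC→A adds A; A→BEH adds H; H→G adds G; G→BJ adds J → {A, B, C, E, G, H, J, K}.
{B, J}⁺: J→CK adds C, K; BC→A adds A; A→BEH adds E, H; H→G adds G → {A, B, C, E, G, H, J, K}.

{A}, {G}, {H}, {B, C}, {B, E}, {B, J}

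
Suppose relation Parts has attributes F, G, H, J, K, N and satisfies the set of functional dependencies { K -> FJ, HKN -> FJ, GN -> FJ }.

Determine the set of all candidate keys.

{G, H, K, N}

Attributes G, H, K, N never appear on any right-hand side, so every candidate key must contain {G, H, K, N}.
{G, H, K, N}⁺ = {F, G, H, J, K, N}, which is all of the schema, so {G, H, K, N} is the only candidate key.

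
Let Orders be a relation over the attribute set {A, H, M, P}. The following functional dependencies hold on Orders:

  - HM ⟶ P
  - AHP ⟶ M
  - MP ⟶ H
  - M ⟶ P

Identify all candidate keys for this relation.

{A, M}; {A, H, P}

Attribute A never appears on the right-hand side of any dependency, so A must belong to every candidate key.
{A}⁺ = {A}, which is not all of the schema, so we must add further attributes.
{A, M}⁺: M→P adds P; MP→H adds H → {A, H, M, P}. Minimal: {M}⁺ = {H, M, P}; {A}⁺ = {A} — none reach the full schema.
{A, H, P}⁺: AHP→M adds M → {A, H, M, P}. Minimal: {H, P}⁺ = {H, P}; {A, P}⁺ = {A, P}; {A, H}⁺ = {A, H} — none reach the full schema.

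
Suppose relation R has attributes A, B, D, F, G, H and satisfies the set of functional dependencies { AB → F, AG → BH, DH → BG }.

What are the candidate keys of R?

Attributes A, D never appear on any right-hand side, so every candidate key must contain {A, D}.
{A, D}⁺ = {A, D}, which is not all of the schema, so we must add further attributes.
{A, D, G}⁺: AG→BH adds B, H; AB→F adds F → {A, B, D, F, G, H}. Minimal: {D, G}⁺ = {D, G}; {A, G}⁺ = {A, B, F, G, H}; {A, D}⁺ = {A, D} — none reach the full schema.
{A, D, H}⁺: DH→BG adds B, G; AB→F adds F → {A, B, D, F, G, H}. Minimal: {D, H}⁺ = {B, D, G, H}; {A, H}⁺ = {A, H}; {A, D}⁺ = {A, D} — none reach the full schema.
Any other superkey contains one of these as a subset, so there are no further candidate keys.

{A, D, G}, {A, D, H}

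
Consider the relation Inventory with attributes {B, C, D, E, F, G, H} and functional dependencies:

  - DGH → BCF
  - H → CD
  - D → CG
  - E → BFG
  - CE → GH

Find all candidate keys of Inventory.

Attribute E never appears on the right-hand side of any dependency, so E must belong to every candidate key.
{E}⁺ = {B, E, F, G}, which is not all of the schema, so we must add further attributes.
{C, E}⁺: E→BFG adds B, F, G; CE→GH adds H; H→CD adds D → {B, C, D, E, F, G, H}. Minimal: {E}⁺ = {B, E, F, G}; {C}⁺ = {C} — none reach the full schema.
{D, E}⁺: D→CG adds C, G; E→BFG adds B, F; CE→GH adds H → {B, C, D, E, F, G, H}. Minimal: {E}⁺ = {B, E, F, G}; {D}⁺ = {C, D, G} — none reach the full schema.
{E, H}⁺: H→CD adds C, D; D→CG adds G; E→BFG adds B, F → {B, C, D, E, F, G, H}. Minimal: {H}⁺ = {B, C, D, F, G, H}; {E}⁺ = {B, E, F, G} — none reach the full schema.
Any other superkey contains one of these as a subset, so there are no further candidate keys.

CE; DE; EH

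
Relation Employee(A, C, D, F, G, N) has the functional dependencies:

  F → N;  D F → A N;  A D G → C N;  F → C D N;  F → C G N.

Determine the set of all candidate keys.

Attribute F never appears on the right-hand side of any dependency, so F must belong to every candidate key.
{F}⁺ = {A, C, D, F, G, N}, which is all of the schema, so {F} is the only candidate key.

{F}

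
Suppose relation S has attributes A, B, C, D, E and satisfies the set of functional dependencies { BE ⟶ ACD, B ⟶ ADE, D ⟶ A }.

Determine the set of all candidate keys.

{B}

Attribute B never appears on the right-hand side of any dependency, so B must belong to every candidate key.
{B}⁺ = {A, B, C, D, E}, which is all of the schema, so {B} is the only candidate key.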